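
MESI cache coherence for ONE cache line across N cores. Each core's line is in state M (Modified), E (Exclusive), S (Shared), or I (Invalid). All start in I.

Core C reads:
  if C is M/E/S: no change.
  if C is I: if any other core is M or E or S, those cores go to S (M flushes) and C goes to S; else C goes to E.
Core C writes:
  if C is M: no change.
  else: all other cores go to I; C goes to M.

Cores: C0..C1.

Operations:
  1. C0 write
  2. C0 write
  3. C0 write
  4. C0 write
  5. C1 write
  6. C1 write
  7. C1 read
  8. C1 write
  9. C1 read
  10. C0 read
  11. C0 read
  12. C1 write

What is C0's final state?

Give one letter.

Op 1: C0 write [C0 write: invalidate none -> C0=M] -> [M,I]
Op 2: C0 write [C0 write: already M (modified), no change] -> [M,I]
Op 3: C0 write [C0 write: already M (modified), no change] -> [M,I]
Op 4: C0 write [C0 write: already M (modified), no change] -> [M,I]
Op 5: C1 write [C1 write: invalidate ['C0=M'] -> C1=M] -> [I,M]
Op 6: C1 write [C1 write: already M (modified), no change] -> [I,M]
Op 7: C1 read [C1 read: already in M, no change] -> [I,M]
Op 8: C1 write [C1 write: already M (modified), no change] -> [I,M]
Op 9: C1 read [C1 read: already in M, no change] -> [I,M]
Op 10: C0 read [C0 read from I: others=['C1=M'] -> C0=S, others downsized to S] -> [S,S]
Op 11: C0 read [C0 read: already in S, no change] -> [S,S]
Op 12: C1 write [C1 write: invalidate ['C0=S'] -> C1=M] -> [I,M]

Answer: I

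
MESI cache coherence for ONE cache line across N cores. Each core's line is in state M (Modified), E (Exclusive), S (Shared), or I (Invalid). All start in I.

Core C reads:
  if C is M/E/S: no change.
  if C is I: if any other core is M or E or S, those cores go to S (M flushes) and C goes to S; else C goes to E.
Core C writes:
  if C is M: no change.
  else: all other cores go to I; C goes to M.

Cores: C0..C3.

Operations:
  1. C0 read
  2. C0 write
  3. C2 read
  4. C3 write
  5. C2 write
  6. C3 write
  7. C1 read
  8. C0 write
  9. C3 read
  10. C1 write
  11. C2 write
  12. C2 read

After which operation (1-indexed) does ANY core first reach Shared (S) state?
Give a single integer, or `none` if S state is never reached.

Op 1: C0 read [C0 read from I: no other sharers -> C0=E (exclusive)] -> [E,I,I,I]
Op 2: C0 write [C0 write: invalidate none -> C0=M] -> [M,I,I,I]
Op 3: C2 read [C2 read from I: others=['C0=M'] -> C2=S, others downsized to S] -> [S,I,S,I]
  -> First S state at op 3; remaining ops need not be traced.

Answer: 3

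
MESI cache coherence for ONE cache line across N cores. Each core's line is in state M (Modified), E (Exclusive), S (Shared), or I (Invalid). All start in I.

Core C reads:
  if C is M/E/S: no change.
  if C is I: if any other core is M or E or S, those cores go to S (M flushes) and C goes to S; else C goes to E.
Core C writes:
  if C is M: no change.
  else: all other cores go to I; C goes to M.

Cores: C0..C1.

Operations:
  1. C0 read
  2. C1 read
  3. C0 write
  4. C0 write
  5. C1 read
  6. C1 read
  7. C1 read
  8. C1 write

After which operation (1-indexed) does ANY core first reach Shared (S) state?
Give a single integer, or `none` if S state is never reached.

Op 1: C0 read [C0 read from I: no other sharers -> C0=E (exclusive)] -> [E,I]
Op 2: C1 read [C1 read from I: others=['C0=E'] -> C1=S, others downsized to S] -> [S,S]
  -> First S state at op 2; remaining ops need not be traced.

Answer: 2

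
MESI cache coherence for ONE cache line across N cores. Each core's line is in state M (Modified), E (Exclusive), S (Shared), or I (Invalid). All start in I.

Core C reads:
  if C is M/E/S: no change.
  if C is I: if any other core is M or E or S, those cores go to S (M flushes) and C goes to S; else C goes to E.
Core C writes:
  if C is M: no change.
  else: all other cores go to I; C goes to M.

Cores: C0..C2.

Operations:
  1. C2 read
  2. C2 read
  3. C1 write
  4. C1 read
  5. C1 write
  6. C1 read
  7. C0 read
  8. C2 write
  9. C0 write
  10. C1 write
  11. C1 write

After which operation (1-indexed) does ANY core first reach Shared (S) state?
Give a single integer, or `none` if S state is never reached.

Answer: 7

Derivation:
Op 1: C2 read [C2 read from I: no other sharers -> C2=E (exclusive)] -> [I,I,E]
Op 2: C2 read [C2 read: already in E, no change] -> [I,I,E]
Op 3: C1 write [C1 write: invalidate ['C2=E'] -> C1=M] -> [I,M,I]
Op 4: C1 read [C1 read: already in M, no change] -> [I,M,I]
Op 5: C1 write [C1 write: already M (modified), no change] -> [I,M,I]
Op 6: C1 read [C1 read: already in M, no change] -> [I,M,I]
Op 7: C0 read [C0 read from I: others=['C1=M'] -> C0=S, others downsized to S] -> [S,S,I]
  -> First S state at op 7; remaining ops need not be traced.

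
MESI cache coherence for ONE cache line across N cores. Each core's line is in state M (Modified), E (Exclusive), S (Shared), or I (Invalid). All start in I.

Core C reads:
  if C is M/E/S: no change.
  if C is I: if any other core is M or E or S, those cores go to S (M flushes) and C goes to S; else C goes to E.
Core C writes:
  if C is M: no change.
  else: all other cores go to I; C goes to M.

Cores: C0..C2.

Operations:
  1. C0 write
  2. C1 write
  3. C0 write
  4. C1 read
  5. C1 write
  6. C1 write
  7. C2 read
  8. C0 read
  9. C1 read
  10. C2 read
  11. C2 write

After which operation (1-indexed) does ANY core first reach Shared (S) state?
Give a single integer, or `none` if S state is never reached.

Op 1: C0 write [C0 write: invalidate none -> C0=M] -> [M,I,I]
Op 2: C1 write [C1 write: invalidate ['C0=M'] -> C1=M] -> [I,M,I]
Op 3: C0 write [C0 write: invalidate ['C1=M'] -> C0=M] -> [M,I,I]
Op 4: C1 read [C1 read from I: others=['C0=M'] -> C1=S, others downsized to S] -> [S,S,I]
  -> First S state at op 4; remaining ops need not be traced.

Answer: 4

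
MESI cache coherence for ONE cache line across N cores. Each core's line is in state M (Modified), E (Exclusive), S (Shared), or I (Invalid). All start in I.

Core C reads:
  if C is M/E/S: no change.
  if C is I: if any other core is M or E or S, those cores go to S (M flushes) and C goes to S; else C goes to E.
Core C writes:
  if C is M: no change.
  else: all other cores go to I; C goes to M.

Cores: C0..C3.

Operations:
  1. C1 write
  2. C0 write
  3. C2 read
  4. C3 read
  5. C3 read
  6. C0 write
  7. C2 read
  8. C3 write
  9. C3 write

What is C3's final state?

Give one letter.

Op 1: C1 write [C1 write: invalidate none -> C1=M] -> [I,M,I,I]
Op 2: C0 write [C0 write: invalidate ['C1=M'] -> C0=M] -> [M,I,I,I]
Op 3: C2 read [C2 read from I: others=['C0=M'] -> C2=S, others downsized to S] -> [S,I,S,I]
Op 4: C3 read [C3 read from I: others=['C0=S', 'C2=S'] -> C3=S, others downsized to S] -> [S,I,S,S]
Op 5: C3 read [C3 read: already in S, no change] -> [S,I,S,S]
Op 6: C0 write [C0 write: invalidate ['C2=S', 'C3=S'] -> C0=M] -> [M,I,I,I]
Op 7: C2 read [C2 read from I: others=['C0=M'] -> C2=S, others downsized to S] -> [S,I,S,I]
Op 8: C3 write [C3 write: invalidate ['C0=S', 'C2=S'] -> C3=M] -> [I,I,I,M]
Op 9: C3 write [C3 write: already M (modified), no change] -> [I,I,I,M]

Answer: M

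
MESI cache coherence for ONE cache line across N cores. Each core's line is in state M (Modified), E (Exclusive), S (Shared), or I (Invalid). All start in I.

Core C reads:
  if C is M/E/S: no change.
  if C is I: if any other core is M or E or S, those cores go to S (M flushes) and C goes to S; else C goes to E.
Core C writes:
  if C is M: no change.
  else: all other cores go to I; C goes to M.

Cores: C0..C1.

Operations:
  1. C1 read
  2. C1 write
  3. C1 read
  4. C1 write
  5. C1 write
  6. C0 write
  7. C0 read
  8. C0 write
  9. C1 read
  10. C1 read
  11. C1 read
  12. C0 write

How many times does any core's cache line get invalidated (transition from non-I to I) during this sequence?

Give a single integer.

Op 1: C1 read [C1 read from I: no other sharers -> C1=E (exclusive)] -> [I,E] (invalidations this op: 0; running total: 0)
Op 2: C1 write [C1 write: invalidate none -> C1=M] -> [I,M] (invalidations this op: 0; running total: 0)
Op 3: C1 read [C1 read: already in M, no change] -> [I,M] (invalidations this op: 0; running total: 0)
Op 4: C1 write [C1 write: already M (modified), no change] -> [I,M] (invalidations this op: 0; running total: 0)
Op 5: C1 write [C1 write: already M (modified), no change] -> [I,M] (invalidations this op: 0; running total: 0)
Op 6: C0 write [C0 write: invalidate ['C1=M'] -> C0=M] -> [M,I] (invalidations this op: 1; running total: 1)
Op 7: C0 read [C0 read: already in M, no change] -> [M,I] (invalidations this op: 0; running total: 1)
Op 8: C0 write [C0 write: already M (modified), no change] -> [M,I] (invalidations this op: 0; running total: 1)
Op 9: C1 read [C1 read from I: others=['C0=M'] -> C1=S, others downsized to S] -> [S,S] (invalidations this op: 0; running total: 1)
Op 10: C1 read [C1 read: already in S, no change] -> [S,S] (invalidations this op: 0; running total: 1)
Op 11: C1 read [C1 read: already in S, no change] -> [S,S] (invalidations this op: 0; running total: 1)
Op 12: C0 write [C0 write: invalidate ['C1=S'] -> C0=M] -> [M,I] (invalidations this op: 1; running total: 2)

Answer: 2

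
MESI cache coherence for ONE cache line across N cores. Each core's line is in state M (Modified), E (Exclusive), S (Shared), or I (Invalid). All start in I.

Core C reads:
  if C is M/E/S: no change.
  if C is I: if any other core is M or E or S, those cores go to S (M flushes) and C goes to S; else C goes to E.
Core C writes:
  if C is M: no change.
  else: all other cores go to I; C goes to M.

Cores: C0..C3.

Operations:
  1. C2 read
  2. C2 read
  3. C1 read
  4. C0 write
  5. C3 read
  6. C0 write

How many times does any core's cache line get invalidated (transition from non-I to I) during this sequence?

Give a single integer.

Op 1: C2 read [C2 read from I: no other sharers -> C2=E (exclusive)] -> [I,I,E,I] (invalidations this op: 0; running total: 0)
Op 2: C2 read [C2 read: already in E, no change] -> [I,I,E,I] (invalidations this op: 0; running total: 0)
Op 3: C1 read [C1 read from I: others=['C2=E'] -> C1=S, others downsized to S] -> [I,S,S,I] (invalidations this op: 0; running total: 0)
Op 4: C0 write [C0 write: invalidate ['C1=S', 'C2=S'] -> C0=M] -> [M,I,I,I] (invalidations this op: 2; running total: 2)
Op 5: C3 read [C3 read from I: others=['C0=M'] -> C3=S, others downsized to S] -> [S,I,I,S] (invalidations this op: 0; running total: 2)
Op 6: C0 write [C0 write: invalidate ['C3=S'] -> C0=M] -> [M,I,I,I] (invalidations this op: 1; running total: 3)

Answer: 3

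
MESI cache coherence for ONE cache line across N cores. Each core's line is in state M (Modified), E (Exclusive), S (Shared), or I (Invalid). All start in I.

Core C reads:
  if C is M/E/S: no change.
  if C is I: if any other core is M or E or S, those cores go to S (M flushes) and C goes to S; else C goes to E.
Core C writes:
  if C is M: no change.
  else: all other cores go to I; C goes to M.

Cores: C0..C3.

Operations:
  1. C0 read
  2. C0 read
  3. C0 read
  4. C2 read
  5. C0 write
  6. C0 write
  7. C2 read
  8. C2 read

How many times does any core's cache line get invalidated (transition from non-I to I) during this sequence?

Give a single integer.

Answer: 1

Derivation:
Op 1: C0 read [C0 read from I: no other sharers -> C0=E (exclusive)] -> [E,I,I,I] (invalidations this op: 0; running total: 0)
Op 2: C0 read [C0 read: already in E, no change] -> [E,I,I,I] (invalidations this op: 0; running total: 0)
Op 3: C0 read [C0 read: already in E, no change] -> [E,I,I,I] (invalidations this op: 0; running total: 0)
Op 4: C2 read [C2 read from I: others=['C0=E'] -> C2=S, others downsized to S] -> [S,I,S,I] (invalidations this op: 0; running total: 0)
Op 5: C0 write [C0 write: invalidate ['C2=S'] -> C0=M] -> [M,I,I,I] (invalidations this op: 1; running total: 1)
Op 6: C0 write [C0 write: already M (modified), no change] -> [M,I,I,I] (invalidations this op: 0; running total: 1)
Op 7: C2 read [C2 read from I: others=['C0=M'] -> C2=S, others downsized to S] -> [S,I,S,I] (invalidations this op: 0; running total: 1)
Op 8: C2 read [C2 read: already in S, no change] -> [S,I,S,I] (invalidations this op: 0; running total: 1)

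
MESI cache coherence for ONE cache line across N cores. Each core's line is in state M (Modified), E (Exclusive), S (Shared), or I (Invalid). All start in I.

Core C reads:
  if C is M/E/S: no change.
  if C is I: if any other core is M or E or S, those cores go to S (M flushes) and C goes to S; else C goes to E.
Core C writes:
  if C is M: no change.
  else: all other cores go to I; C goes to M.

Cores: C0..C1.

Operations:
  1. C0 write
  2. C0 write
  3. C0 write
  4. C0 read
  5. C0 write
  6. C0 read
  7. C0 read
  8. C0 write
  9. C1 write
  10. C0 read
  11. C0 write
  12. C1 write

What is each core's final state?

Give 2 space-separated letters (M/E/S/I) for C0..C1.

Op 1: C0 write [C0 write: invalidate none -> C0=M] -> [M,I]
Op 2: C0 write [C0 write: already M (modified), no change] -> [M,I]
Op 3: C0 write [C0 write: already M (modified), no change] -> [M,I]
Op 4: C0 read [C0 read: already in M, no change] -> [M,I]
Op 5: C0 write [C0 write: already M (modified), no change] -> [M,I]
Op 6: C0 read [C0 read: already in M, no change] -> [M,I]
Op 7: C0 read [C0 read: already in M, no change] -> [M,I]
Op 8: C0 write [C0 write: already M (modified), no change] -> [M,I]
Op 9: C1 write [C1 write: invalidate ['C0=M'] -> C1=M] -> [I,M]
Op 10: C0 read [C0 read from I: others=['C1=M'] -> C0=S, others downsized to S] -> [S,S]
Op 11: C0 write [C0 write: invalidate ['C1=S'] -> C0=M] -> [M,I]
Op 12: C1 write [C1 write: invalidate ['C0=M'] -> C1=M] -> [I,M]

Answer: I M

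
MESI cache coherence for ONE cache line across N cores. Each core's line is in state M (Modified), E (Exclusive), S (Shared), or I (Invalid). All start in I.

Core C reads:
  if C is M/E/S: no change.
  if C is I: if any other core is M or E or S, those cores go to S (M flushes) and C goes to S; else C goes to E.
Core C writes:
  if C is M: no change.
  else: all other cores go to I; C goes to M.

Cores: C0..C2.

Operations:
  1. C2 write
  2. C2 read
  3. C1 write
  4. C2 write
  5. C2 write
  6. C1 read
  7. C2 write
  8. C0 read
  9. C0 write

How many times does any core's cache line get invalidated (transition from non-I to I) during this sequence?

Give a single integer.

Answer: 4

Derivation:
Op 1: C2 write [C2 write: invalidate none -> C2=M] -> [I,I,M] (invalidations this op: 0; running total: 0)
Op 2: C2 read [C2 read: already in M, no change] -> [I,I,M] (invalidations this op: 0; running total: 0)
Op 3: C1 write [C1 write: invalidate ['C2=M'] -> C1=M] -> [I,M,I] (invalidations this op: 1; running total: 1)
Op 4: C2 write [C2 write: invalidate ['C1=M'] -> C2=M] -> [I,I,M] (invalidations this op: 1; running total: 2)
Op 5: C2 write [C2 write: already M (modified), no change] -> [I,I,M] (invalidations this op: 0; running total: 2)
Op 6: C1 read [C1 read from I: others=['C2=M'] -> C1=S, others downsized to S] -> [I,S,S] (invalidations this op: 0; running total: 2)
Op 7: C2 write [C2 write: invalidate ['C1=S'] -> C2=M] -> [I,I,M] (invalidations this op: 1; running total: 3)
Op 8: C0 read [C0 read from I: others=['C2=M'] -> C0=S, others downsized to S] -> [S,I,S] (invalidations this op: 0; running total: 3)
Op 9: C0 write [C0 write: invalidate ['C2=S'] -> C0=M] -> [M,I,I] (invalidations this op: 1; running total: 4)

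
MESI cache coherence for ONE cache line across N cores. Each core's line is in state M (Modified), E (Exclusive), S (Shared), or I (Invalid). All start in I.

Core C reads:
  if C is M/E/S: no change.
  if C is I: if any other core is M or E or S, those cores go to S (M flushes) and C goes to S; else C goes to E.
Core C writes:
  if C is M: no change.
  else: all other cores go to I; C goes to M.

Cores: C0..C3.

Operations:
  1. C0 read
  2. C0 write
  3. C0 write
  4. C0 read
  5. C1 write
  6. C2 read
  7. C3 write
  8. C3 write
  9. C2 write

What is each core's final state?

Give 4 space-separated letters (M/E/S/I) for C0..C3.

Op 1: C0 read [C0 read from I: no other sharers -> C0=E (exclusive)] -> [E,I,I,I]
Op 2: C0 write [C0 write: invalidate none -> C0=M] -> [M,I,I,I]
Op 3: C0 write [C0 write: already M (modified), no change] -> [M,I,I,I]
Op 4: C0 read [C0 read: already in M, no change] -> [M,I,I,I]
Op 5: C1 write [C1 write: invalidate ['C0=M'] -> C1=M] -> [I,M,I,I]
Op 6: C2 read [C2 read from I: others=['C1=M'] -> C2=S, others downsized to S] -> [I,S,S,I]
Op 7: C3 write [C3 write: invalidate ['C1=S', 'C2=S'] -> C3=M] -> [I,I,I,M]
Op 8: C3 write [C3 write: already M (modified), no change] -> [I,I,I,M]
Op 9: C2 write [C2 write: invalidate ['C3=M'] -> C2=M] -> [I,I,M,I]

Answer: I I M I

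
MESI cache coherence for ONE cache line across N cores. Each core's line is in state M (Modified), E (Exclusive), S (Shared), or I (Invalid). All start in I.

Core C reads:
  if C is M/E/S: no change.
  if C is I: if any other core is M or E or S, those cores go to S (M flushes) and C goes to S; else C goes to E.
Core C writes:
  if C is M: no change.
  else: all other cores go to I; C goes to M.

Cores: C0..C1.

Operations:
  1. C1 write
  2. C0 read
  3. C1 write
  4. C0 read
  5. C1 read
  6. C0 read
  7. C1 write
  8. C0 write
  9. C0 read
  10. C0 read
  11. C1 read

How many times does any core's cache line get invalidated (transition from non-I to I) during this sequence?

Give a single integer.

Op 1: C1 write [C1 write: invalidate none -> C1=M] -> [I,M] (invalidations this op: 0; running total: 0)
Op 2: C0 read [C0 read from I: others=['C1=M'] -> C0=S, others downsized to S] -> [S,S] (invalidations this op: 0; running total: 0)
Op 3: C1 write [C1 write: invalidate ['C0=S'] -> C1=M] -> [I,M] (invalidations this op: 1; running total: 1)
Op 4: C0 read [C0 read from I: others=['C1=M'] -> C0=S, others downsized to S] -> [S,S] (invalidations this op: 0; running total: 1)
Op 5: C1 read [C1 read: already in S, no change] -> [S,S] (invalidations this op: 0; running total: 1)
Op 6: C0 read [C0 read: already in S, no change] -> [S,S] (invalidations this op: 0; running total: 1)
Op 7: C1 write [C1 write: invalidate ['C0=S'] -> C1=M] -> [I,M] (invalidations this op: 1; running total: 2)
Op 8: C0 write [C0 write: invalidate ['C1=M'] -> C0=M] -> [M,I] (invalidations this op: 1; running total: 3)
Op 9: C0 read [C0 read: already in M, no change] -> [M,I] (invalidations this op: 0; running total: 3)
Op 10: C0 read [C0 read: already in M, no change] -> [M,I] (invalidations this op: 0; running total: 3)
Op 11: C1 read [C1 read from I: others=['C0=M'] -> C1=S, others downsized to S] -> [S,S] (invalidations this op: 0; running total: 3)

Answer: 3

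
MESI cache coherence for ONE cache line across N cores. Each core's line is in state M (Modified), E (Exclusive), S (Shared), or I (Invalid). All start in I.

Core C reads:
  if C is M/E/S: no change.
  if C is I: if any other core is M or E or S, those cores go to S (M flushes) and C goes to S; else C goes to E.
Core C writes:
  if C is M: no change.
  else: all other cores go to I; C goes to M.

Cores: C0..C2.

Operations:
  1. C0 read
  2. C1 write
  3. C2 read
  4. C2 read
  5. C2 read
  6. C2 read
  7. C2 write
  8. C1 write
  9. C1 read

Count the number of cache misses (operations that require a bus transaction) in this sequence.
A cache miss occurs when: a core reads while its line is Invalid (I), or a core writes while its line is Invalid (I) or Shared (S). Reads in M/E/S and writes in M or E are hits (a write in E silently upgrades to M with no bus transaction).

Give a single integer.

Answer: 5

Derivation:
Op 1: C0 read [C0 read from I: no other sharers -> C0=E (exclusive)] -> [E,I,I] [MISS #1: read from I]
Op 2: C1 write [C1 write: invalidate ['C0=E'] -> C1=M] -> [I,M,I] [MISS #2: write from I]
Op 3: C2 read [C2 read from I: others=['C1=M'] -> C2=S, others downsized to S] -> [I,S,S] [MISS #3: read from I]
Op 4: C2 read [C2 read: already in S, no change] -> [I,S,S] [hit: read from S]
Op 5: C2 read [C2 read: already in S, no change] -> [I,S,S] [hit: read from S]
Op 6: C2 read [C2 read: already in S, no change] -> [I,S,S] [hit: read from S]
Op 7: C2 write [C2 write: invalidate ['C1=S'] -> C2=M] -> [I,I,M] [MISS #4: write from S]
Op 8: C1 write [C1 write: invalidate ['C2=M'] -> C1=M] -> [I,M,I] [MISS #5: write from I]
Op 9: C1 read [C1 read: already in M, no change] -> [I,M,I] [hit: read from M]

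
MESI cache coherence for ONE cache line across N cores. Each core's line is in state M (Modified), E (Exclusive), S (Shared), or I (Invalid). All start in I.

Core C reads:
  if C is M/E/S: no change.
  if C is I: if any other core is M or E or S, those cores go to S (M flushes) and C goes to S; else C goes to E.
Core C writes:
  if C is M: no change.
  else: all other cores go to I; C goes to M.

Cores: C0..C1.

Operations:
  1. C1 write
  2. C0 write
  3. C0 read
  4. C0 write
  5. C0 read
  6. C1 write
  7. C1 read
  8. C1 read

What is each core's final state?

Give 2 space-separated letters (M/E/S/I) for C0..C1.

Answer: I M

Derivation:
Op 1: C1 write [C1 write: invalidate none -> C1=M] -> [I,M]
Op 2: C0 write [C0 write: invalidate ['C1=M'] -> C0=M] -> [M,I]
Op 3: C0 read [C0 read: already in M, no change] -> [M,I]
Op 4: C0 write [C0 write: already M (modified), no change] -> [M,I]
Op 5: C0 read [C0 read: already in M, no change] -> [M,I]
Op 6: C1 write [C1 write: invalidate ['C0=M'] -> C1=M] -> [I,M]
Op 7: C1 read [C1 read: already in M, no change] -> [I,M]
Op 8: C1 read [C1 read: already in M, no change] -> [I,M]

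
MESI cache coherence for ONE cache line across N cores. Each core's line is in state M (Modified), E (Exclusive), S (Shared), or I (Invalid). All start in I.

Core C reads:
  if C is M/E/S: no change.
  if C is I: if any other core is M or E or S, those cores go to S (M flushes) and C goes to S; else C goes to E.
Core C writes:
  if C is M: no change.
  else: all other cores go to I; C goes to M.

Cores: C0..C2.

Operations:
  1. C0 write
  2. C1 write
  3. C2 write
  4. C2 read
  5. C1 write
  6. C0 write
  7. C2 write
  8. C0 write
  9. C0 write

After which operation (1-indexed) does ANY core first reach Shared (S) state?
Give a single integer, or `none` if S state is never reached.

Op 1: C0 write [C0 write: invalidate none -> C0=M] -> [M,I,I]
Op 2: C1 write [C1 write: invalidate ['C0=M'] -> C1=M] -> [I,M,I]
Op 3: C2 write [C2 write: invalidate ['C1=M'] -> C2=M] -> [I,I,M]
Op 4: C2 read [C2 read: already in M, no change] -> [I,I,M]
Op 5: C1 write [C1 write: invalidate ['C2=M'] -> C1=M] -> [I,M,I]
Op 6: C0 write [C0 write: invalidate ['C1=M'] -> C0=M] -> [M,I,I]
Op 7: C2 write [C2 write: invalidate ['C0=M'] -> C2=M] -> [I,I,M]
Op 8: C0 write [C0 write: invalidate ['C2=M'] -> C0=M] -> [M,I,I]
Op 9: C0 write [C0 write: already M (modified), no change] -> [M,I,I]
S state never reached in this sequence.

Answer: none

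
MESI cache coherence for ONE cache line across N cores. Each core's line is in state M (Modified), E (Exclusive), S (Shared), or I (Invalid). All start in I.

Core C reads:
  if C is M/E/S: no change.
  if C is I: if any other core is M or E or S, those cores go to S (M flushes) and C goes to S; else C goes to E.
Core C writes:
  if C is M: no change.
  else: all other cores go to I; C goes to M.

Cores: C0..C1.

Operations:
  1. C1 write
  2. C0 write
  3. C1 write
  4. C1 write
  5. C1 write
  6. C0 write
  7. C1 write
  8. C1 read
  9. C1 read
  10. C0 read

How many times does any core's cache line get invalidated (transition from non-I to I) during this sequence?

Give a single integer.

Op 1: C1 write [C1 write: invalidate none -> C1=M] -> [I,M] (invalidations this op: 0; running total: 0)
Op 2: C0 write [C0 write: invalidate ['C1=M'] -> C0=M] -> [M,I] (invalidations this op: 1; running total: 1)
Op 3: C1 write [C1 write: invalidate ['C0=M'] -> C1=M] -> [I,M] (invalidations this op: 1; running total: 2)
Op 4: C1 write [C1 write: already M (modified), no change] -> [I,M] (invalidations this op: 0; running total: 2)
Op 5: C1 write [C1 write: already M (modified), no change] -> [I,M] (invalidations this op: 0; running total: 2)
Op 6: C0 write [C0 write: invalidate ['C1=M'] -> C0=M] -> [M,I] (invalidations this op: 1; running total: 3)
Op 7: C1 write [C1 write: invalidate ['C0=M'] -> C1=M] -> [I,M] (invalidations this op: 1; running total: 4)
Op 8: C1 read [C1 read: already in M, no change] -> [I,M] (invalidations this op: 0; running total: 4)
Op 9: C1 read [C1 read: already in M, no change] -> [I,M] (invalidations this op: 0; running total: 4)
Op 10: C0 read [C0 read from I: others=['C1=M'] -> C0=S, others downsized to S] -> [S,S] (invalidations this op: 0; running total: 4)

Answer: 4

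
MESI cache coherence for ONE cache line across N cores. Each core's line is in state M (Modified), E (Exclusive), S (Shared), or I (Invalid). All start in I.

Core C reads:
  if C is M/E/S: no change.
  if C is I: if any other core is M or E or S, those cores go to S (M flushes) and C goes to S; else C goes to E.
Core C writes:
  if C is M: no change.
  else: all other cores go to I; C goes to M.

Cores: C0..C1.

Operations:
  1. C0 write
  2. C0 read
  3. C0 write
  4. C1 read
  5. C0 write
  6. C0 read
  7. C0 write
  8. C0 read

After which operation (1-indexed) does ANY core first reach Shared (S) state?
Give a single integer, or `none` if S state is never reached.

Op 1: C0 write [C0 write: invalidate none -> C0=M] -> [M,I]
Op 2: C0 read [C0 read: already in M, no change] -> [M,I]
Op 3: C0 write [C0 write: already M (modified), no change] -> [M,I]
Op 4: C1 read [C1 read from I: others=['C0=M'] -> C1=S, others downsized to S] -> [S,S]
  -> First S state at op 4; remaining ops need not be traced.

Answer: 4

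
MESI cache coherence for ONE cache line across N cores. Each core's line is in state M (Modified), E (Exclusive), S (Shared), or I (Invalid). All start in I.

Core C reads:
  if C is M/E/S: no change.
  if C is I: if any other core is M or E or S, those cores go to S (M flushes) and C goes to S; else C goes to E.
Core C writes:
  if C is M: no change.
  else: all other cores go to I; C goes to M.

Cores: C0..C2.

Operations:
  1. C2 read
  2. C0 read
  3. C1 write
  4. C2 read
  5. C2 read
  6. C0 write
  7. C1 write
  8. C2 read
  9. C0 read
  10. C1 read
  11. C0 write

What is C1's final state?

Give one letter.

Answer: I

Derivation:
Op 1: C2 read [C2 read from I: no other sharers -> C2=E (exclusive)] -> [I,I,E]
Op 2: C0 read [C0 read from I: others=['C2=E'] -> C0=S, others downsized to S] -> [S,I,S]
Op 3: C1 write [C1 write: invalidate ['C0=S', 'C2=S'] -> C1=M] -> [I,M,I]
Op 4: C2 read [C2 read from I: others=['C1=M'] -> C2=S, others downsized to S] -> [I,S,S]
Op 5: C2 read [C2 read: already in S, no change] -> [I,S,S]
Op 6: C0 write [C0 write: invalidate ['C1=S', 'C2=S'] -> C0=M] -> [M,I,I]
Op 7: C1 write [C1 write: invalidate ['C0=M'] -> C1=M] -> [I,M,I]
Op 8: C2 read [C2 read from I: others=['C1=M'] -> C2=S, others downsized to S] -> [I,S,S]
Op 9: C0 read [C0 read from I: others=['C1=S', 'C2=S'] -> C0=S, others downsized to S] -> [S,S,S]
Op 10: C1 read [C1 read: already in S, no change] -> [S,S,S]
Op 11: C0 write [C0 write: invalidate ['C1=S', 'C2=S'] -> C0=M] -> [M,I,I]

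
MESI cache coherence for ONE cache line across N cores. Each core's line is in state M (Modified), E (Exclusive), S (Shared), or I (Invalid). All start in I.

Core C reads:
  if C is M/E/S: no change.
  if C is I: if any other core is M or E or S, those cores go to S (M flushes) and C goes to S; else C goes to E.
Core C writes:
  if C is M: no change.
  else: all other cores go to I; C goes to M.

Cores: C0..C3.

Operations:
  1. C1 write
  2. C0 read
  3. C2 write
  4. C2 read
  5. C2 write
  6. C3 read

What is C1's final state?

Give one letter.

Op 1: C1 write [C1 write: invalidate none -> C1=M] -> [I,M,I,I]
Op 2: C0 read [C0 read from I: others=['C1=M'] -> C0=S, others downsized to S] -> [S,S,I,I]
Op 3: C2 write [C2 write: invalidate ['C0=S', 'C1=S'] -> C2=M] -> [I,I,M,I]
Op 4: C2 read [C2 read: already in M, no change] -> [I,I,M,I]
Op 5: C2 write [C2 write: already M (modified), no change] -> [I,I,M,I]
Op 6: C3 read [C3 read from I: others=['C2=M'] -> C3=S, others downsized to S] -> [I,I,S,S]

Answer: I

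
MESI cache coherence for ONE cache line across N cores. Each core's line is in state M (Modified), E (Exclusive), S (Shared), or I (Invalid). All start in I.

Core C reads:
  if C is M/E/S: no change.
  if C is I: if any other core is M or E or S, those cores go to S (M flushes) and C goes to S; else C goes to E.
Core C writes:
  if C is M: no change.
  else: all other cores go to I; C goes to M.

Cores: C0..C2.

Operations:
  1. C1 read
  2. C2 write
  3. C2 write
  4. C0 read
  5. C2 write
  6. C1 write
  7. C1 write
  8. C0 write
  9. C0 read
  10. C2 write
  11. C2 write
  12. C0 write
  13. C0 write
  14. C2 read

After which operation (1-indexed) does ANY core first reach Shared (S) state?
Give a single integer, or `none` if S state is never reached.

Op 1: C1 read [C1 read from I: no other sharers -> C1=E (exclusive)] -> [I,E,I]
Op 2: C2 write [C2 write: invalidate ['C1=E'] -> C2=M] -> [I,I,M]
Op 3: C2 write [C2 write: already M (modified), no change] -> [I,I,M]
Op 4: C0 read [C0 read from I: others=['C2=M'] -> C0=S, others downsized to S] -> [S,I,S]
  -> First S state at op 4; remaining ops need not be traced.

Answer: 4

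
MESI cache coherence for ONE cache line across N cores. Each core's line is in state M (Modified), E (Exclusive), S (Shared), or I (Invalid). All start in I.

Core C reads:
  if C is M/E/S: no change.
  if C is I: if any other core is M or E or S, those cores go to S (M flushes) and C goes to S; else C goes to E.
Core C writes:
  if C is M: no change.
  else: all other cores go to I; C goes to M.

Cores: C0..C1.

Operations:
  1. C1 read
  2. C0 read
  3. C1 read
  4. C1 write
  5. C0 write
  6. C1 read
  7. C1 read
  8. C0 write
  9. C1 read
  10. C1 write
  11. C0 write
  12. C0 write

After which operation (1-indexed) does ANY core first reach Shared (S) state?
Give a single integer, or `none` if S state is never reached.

Answer: 2

Derivation:
Op 1: C1 read [C1 read from I: no other sharers -> C1=E (exclusive)] -> [I,E]
Op 2: C0 read [C0 read from I: others=['C1=E'] -> C0=S, others downsized to S] -> [S,S]
  -> First S state at op 2; remaining ops need not be traced.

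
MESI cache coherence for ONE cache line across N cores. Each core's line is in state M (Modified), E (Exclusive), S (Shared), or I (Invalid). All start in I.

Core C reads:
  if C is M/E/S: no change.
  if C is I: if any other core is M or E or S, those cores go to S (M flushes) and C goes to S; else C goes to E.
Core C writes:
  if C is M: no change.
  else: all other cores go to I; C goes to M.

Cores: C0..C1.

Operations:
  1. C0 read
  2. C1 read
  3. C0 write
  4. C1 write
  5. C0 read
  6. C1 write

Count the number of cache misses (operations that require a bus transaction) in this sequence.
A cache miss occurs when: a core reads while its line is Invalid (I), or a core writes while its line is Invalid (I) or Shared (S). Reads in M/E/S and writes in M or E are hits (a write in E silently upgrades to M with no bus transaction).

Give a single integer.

Op 1: C0 read [C0 read from I: no other sharers -> C0=E (exclusive)] -> [E,I] [MISS #1: read from I]
Op 2: C1 read [C1 read from I: others=['C0=E'] -> C1=S, others downsized to S] -> [S,S] [MISS #2: read from I]
Op 3: C0 write [C0 write: invalidate ['C1=S'] -> C0=M] -> [M,I] [MISS #3: write from S]
Op 4: C1 write [C1 write: invalidate ['C0=M'] -> C1=M] -> [I,M] [MISS #4: write from I]
Op 5: C0 read [C0 read from I: others=['C1=M'] -> C0=S, others downsized to S] -> [S,S] [MISS #5: read from I]
Op 6: C1 write [C1 write: invalidate ['C0=S'] -> C1=M] -> [I,M] [MISS #6: write from S]

Answer: 6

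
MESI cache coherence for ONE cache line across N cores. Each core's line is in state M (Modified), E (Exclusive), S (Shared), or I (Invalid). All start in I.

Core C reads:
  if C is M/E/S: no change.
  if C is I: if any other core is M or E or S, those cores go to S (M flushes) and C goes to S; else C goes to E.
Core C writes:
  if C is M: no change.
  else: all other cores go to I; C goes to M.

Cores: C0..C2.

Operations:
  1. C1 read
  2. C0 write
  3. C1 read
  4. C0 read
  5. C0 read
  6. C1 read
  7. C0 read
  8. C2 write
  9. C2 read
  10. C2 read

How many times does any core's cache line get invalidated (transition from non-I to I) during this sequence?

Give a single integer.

Op 1: C1 read [C1 read from I: no other sharers -> C1=E (exclusive)] -> [I,E,I] (invalidations this op: 0; running total: 0)
Op 2: C0 write [C0 write: invalidate ['C1=E'] -> C0=M] -> [M,I,I] (invalidations this op: 1; running total: 1)
Op 3: C1 read [C1 read from I: others=['C0=M'] -> C1=S, others downsized to S] -> [S,S,I] (invalidations this op: 0; running total: 1)
Op 4: C0 read [C0 read: already in S, no change] -> [S,S,I] (invalidations this op: 0; running total: 1)
Op 5: C0 read [C0 read: already in S, no change] -> [S,S,I] (invalidations this op: 0; running total: 1)
Op 6: C1 read [C1 read: already in S, no change] -> [S,S,I] (invalidations this op: 0; running total: 1)
Op 7: C0 read [C0 read: already in S, no change] -> [S,S,I] (invalidations this op: 0; running total: 1)
Op 8: C2 write [C2 write: invalidate ['C0=S', 'C1=S'] -> C2=M] -> [I,I,M] (invalidations this op: 2; running total: 3)
Op 9: C2 read [C2 read: already in M, no change] -> [I,I,M] (invalidations this op: 0; running total: 3)
Op 10: C2 read [C2 read: already in M, no change] -> [I,I,M] (invalidations this op: 0; running total: 3)

Answer: 3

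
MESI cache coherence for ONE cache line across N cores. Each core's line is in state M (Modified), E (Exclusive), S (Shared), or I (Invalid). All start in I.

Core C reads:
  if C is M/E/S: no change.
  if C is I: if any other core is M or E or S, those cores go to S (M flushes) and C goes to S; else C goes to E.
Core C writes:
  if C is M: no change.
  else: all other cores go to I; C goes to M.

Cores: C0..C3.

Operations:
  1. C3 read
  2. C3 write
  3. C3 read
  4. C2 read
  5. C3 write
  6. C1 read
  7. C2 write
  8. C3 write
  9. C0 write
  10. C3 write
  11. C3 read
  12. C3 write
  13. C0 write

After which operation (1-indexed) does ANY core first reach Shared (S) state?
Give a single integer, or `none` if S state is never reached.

Answer: 4

Derivation:
Op 1: C3 read [C3 read from I: no other sharers -> C3=E (exclusive)] -> [I,I,I,E]
Op 2: C3 write [C3 write: invalidate none -> C3=M] -> [I,I,I,M]
Op 3: C3 read [C3 read: already in M, no change] -> [I,I,I,M]
Op 4: C2 read [C2 read from I: others=['C3=M'] -> C2=S, others downsized to S] -> [I,I,S,S]
  -> First S state at op 4; remaining ops need not be traced.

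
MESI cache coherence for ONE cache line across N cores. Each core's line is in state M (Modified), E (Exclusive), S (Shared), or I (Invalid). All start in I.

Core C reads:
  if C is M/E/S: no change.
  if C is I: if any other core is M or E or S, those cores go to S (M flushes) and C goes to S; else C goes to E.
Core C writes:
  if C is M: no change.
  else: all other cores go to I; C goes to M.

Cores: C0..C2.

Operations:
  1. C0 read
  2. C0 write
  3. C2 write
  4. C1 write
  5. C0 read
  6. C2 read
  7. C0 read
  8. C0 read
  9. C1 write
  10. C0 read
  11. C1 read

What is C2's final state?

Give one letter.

Op 1: C0 read [C0 read from I: no other sharers -> C0=E (exclusive)] -> [E,I,I]
Op 2: C0 write [C0 write: invalidate none -> C0=M] -> [M,I,I]
Op 3: C2 write [C2 write: invalidate ['C0=M'] -> C2=M] -> [I,I,M]
Op 4: C1 write [C1 write: invalidate ['C2=M'] -> C1=M] -> [I,M,I]
Op 5: C0 read [C0 read from I: others=['C1=M'] -> C0=S, others downsized to S] -> [S,S,I]
Op 6: C2 read [C2 read from I: others=['C0=S', 'C1=S'] -> C2=S, others downsized to S] -> [S,S,S]
Op 7: C0 read [C0 read: already in S, no change] -> [S,S,S]
Op 8: C0 read [C0 read: already in S, no change] -> [S,S,S]
Op 9: C1 write [C1 write: invalidate ['C0=S', 'C2=S'] -> C1=M] -> [I,M,I]
Op 10: C0 read [C0 read from I: others=['C1=M'] -> C0=S, others downsized to S] -> [S,S,I]
Op 11: C1 read [C1 read: already in S, no change] -> [S,S,I]

Answer: I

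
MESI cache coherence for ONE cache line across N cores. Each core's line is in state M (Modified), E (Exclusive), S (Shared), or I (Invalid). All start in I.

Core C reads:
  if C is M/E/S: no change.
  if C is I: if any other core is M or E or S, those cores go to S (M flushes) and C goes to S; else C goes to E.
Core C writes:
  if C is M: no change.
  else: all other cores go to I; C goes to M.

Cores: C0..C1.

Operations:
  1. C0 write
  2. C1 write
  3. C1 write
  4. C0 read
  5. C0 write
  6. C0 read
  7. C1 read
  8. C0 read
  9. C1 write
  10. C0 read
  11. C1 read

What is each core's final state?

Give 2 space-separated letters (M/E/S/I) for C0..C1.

Op 1: C0 write [C0 write: invalidate none -> C0=M] -> [M,I]
Op 2: C1 write [C1 write: invalidate ['C0=M'] -> C1=M] -> [I,M]
Op 3: C1 write [C1 write: already M (modified), no change] -> [I,M]
Op 4: C0 read [C0 read from I: others=['C1=M'] -> C0=S, others downsized to S] -> [S,S]
Op 5: C0 write [C0 write: invalidate ['C1=S'] -> C0=M] -> [M,I]
Op 6: C0 read [C0 read: already in M, no change] -> [M,I]
Op 7: C1 read [C1 read from I: others=['C0=M'] -> C1=S, others downsized to S] -> [S,S]
Op 8: C0 read [C0 read: already in S, no change] -> [S,S]
Op 9: C1 write [C1 write: invalidate ['C0=S'] -> C1=M] -> [I,M]
Op 10: C0 read [C0 read from I: others=['C1=M'] -> C0=S, others downsized to S] -> [S,S]
Op 11: C1 read [C1 read: already in S, no change] -> [S,S]

Answer: S S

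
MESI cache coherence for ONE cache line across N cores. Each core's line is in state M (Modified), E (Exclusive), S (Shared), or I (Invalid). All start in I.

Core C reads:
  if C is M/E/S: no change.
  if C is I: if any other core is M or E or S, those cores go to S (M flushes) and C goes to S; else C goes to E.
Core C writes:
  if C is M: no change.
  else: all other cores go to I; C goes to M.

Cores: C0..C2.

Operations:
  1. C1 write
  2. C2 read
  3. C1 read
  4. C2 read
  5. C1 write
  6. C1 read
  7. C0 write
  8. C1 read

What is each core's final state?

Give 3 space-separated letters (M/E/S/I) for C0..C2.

Op 1: C1 write [C1 write: invalidate none -> C1=M] -> [I,M,I]
Op 2: C2 read [C2 read from I: others=['C1=M'] -> C2=S, others downsized to S] -> [I,S,S]
Op 3: C1 read [C1 read: already in S, no change] -> [I,S,S]
Op 4: C2 read [C2 read: already in S, no change] -> [I,S,S]
Op 5: C1 write [C1 write: invalidate ['C2=S'] -> C1=M] -> [I,M,I]
Op 6: C1 read [C1 read: already in M, no change] -> [I,M,I]
Op 7: C0 write [C0 write: invalidate ['C1=M'] -> C0=M] -> [M,I,I]
Op 8: C1 read [C1 read from I: others=['C0=M'] -> C1=S, others downsized to S] -> [S,S,I]

Answer: S S I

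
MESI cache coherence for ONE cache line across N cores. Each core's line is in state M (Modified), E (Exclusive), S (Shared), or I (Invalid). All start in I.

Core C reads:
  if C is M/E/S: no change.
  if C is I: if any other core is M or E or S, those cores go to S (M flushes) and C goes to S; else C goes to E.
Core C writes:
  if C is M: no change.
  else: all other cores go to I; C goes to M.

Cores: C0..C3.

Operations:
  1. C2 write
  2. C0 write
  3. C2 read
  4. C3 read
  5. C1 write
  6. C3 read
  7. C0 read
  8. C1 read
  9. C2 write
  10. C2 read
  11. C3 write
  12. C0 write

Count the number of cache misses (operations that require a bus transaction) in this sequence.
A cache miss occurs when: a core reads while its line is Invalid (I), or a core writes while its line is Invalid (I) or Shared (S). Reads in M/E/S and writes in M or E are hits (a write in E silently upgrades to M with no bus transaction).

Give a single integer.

Op 1: C2 write [C2 write: invalidate none -> C2=M] -> [I,I,M,I] [MISS #1: write from I]
Op 2: C0 write [C0 write: invalidate ['C2=M'] -> C0=M] -> [M,I,I,I] [MISS #2: write from I]
Op 3: C2 read [C2 read from I: others=['C0=M'] -> C2=S, others downsized to S] -> [S,I,S,I] [MISS #3: read from I]
Op 4: C3 read [C3 read from I: others=['C0=S', 'C2=S'] -> C3=S, others downsized to S] -> [S,I,S,S] [MISS #4: read from I]
Op 5: C1 write [C1 write: invalidate ['C0=S', 'C2=S', 'C3=S'] -> C1=M] -> [I,M,I,I] [MISS #5: write from I]
Op 6: C3 read [C3 read from I: others=['C1=M'] -> C3=S, others downsized to S] -> [I,S,I,S] [MISS #6: read from I]
Op 7: C0 read [C0 read from I: others=['C1=S', 'C3=S'] -> C0=S, others downsized to S] -> [S,S,I,S] [MISS #7: read from I]
Op 8: C1 read [C1 read: already in S, no change] -> [S,S,I,S] [hit: read from S]
Op 9: C2 write [C2 write: invalidate ['C0=S', 'C1=S', 'C3=S'] -> C2=M] -> [I,I,M,I] [MISS #8: write from I]
Op 10: C2 read [C2 read: already in M, no change] -> [I,I,M,I] [hit: read from M]
Op 11: C3 write [C3 write: invalidate ['C2=M'] -> C3=M] -> [I,I,I,M] [MISS #9: write from I]
Op 12: C0 write [C0 write: invalidate ['C3=M'] -> C0=M] -> [M,I,I,I] [MISS #10: write from I]

Answer: 10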